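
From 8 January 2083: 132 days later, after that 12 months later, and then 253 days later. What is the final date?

Advancing 132 days from January 8, 2083:
January has 31 days, so 31 − 8 = 23 days remain after January 8, 2083; 132 − 23 = 109 left.
February 2083 has 28 days (2083 is not a leap year): 109 − 28 = 81 left.
March 2083 has 31 days: 81 − 31 = 50 left.
April 2083 has 30 days: 50 − 30 = 20 left.
20 days into May 2083 → May 20, 2083.
Counting forward 12 months from May 20, 2083:
month 5 + 12 = 17, which is month 5 of year 2084 → May 2084.
Day 20 is valid in May, giving May 20, 2084.
Advancing 253 days from May 20, 2084:
May has 31 days, so 31 − 20 = 11 days remain after May 20, 2084; 253 − 11 = 242 left.
June 2084 has 30 days: 242 − 30 = 212 left.
July 2084 has 31 days: 212 − 31 = 181 left.
August 2084 has 31 days: 181 − 31 = 150 left.
September 2084 has 30 days: 150 − 30 = 120 left.
October 2084 has 31 days: 120 − 31 = 89 left.
November 2084 has 30 days: 89 − 30 = 59 left.
December 2084 has 31 days: 59 − 31 = 28 left.
28 days into January 2085 → January 28, 2085.

January 28, 2085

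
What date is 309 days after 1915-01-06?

November 11, 1915

Adding 309 days from January 6, 1915.
January has 31 days, so 31 − 6 = 25 days remain after January 6, 1915; 309 − 25 = 284 left.
February 1915 has 28 days (1915 is not a leap year): 284 − 28 = 256 left.
March 1915 has 31 days: 256 − 31 = 225 left.
April 1915 has 30 days: 225 − 30 = 195 left.
May 1915 has 31 days: 195 − 31 = 164 left.
June 1915 has 30 days: 164 − 30 = 134 left.
July 1915 has 31 days: 134 − 31 = 103 left.
August 1915 has 31 days: 103 − 31 = 72 left.
September 1915 has 30 days: 72 − 30 = 42 left.
October 1915 has 31 days: 42 − 31 = 11 left.
11 days into November 1915 → November 11, 1915.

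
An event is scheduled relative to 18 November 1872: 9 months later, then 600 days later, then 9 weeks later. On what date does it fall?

Counting forward 9 months from November 18, 1872:
month 11 + 9 = 20, which is month 8 of year 1873 → August 1873.
Day 18 is valid in August, giving August 18, 1873.
Adding 600 days from August 18, 1873:
August has 31 days, so 31 − 18 = 13 days remain after August 18, 1873; 600 − 13 = 587 left.
September 1873 has 30 days: 587 − 30 = 557 left.
October 1873 has 31 days: 557 − 31 = 526 left.
November 1873 has 30 days: 526 − 30 = 496 left.
December 1873 has 31 days: 496 − 31 = 465 left.
January 1874 has 31 days: 465 − 31 = 434 left.
February 1874 has 28 days (1874 is not a leap year): 434 − 28 = 406 left.
March 1874 has 31 days: 406 − 31 = 375 left.
April 1874 has 30 days: 375 − 30 = 345 left.
May 1874 has 31 days: 345 − 31 = 314 left.
June 1874 has 30 days: 314 − 30 = 284 left.
July 1874 has 31 days: 284 − 31 = 253 left.
August 1874 has 31 days: 253 − 31 = 222 left.
September 1874 has 30 days: 222 − 30 = 192 left.
October 1874 has 31 days: 192 − 31 = 161 left.
November 1874 has 30 days: 161 − 30 = 131 left.
December 1874 has 31 days: 131 − 31 = 100 left.
January 1875 has 31 days: 100 − 31 = 69 left.
February 1875 has 28 days (1875 is not a leap year): 69 − 28 = 41 left.
March 1875 has 31 days: 41 − 31 = 10 left.
10 days into April 1875 → April 10, 1875.
Advancing 9 weeks (= 63 days) from April 10, 1875:
April has 30 days, so 30 − 10 = 20 days remain after April 10, 1875; 63 − 20 = 43 left.
May 1875 has 31 days: 43 − 31 = 12 left.
12 days into June 1875 → June 12, 1875.

June 12, 1875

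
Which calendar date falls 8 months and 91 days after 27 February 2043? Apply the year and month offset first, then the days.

Adding 8 months and 91 days from February 27, 2043: first the month/year part, then the days.
month 2 + 8 = 10 → October 2043.
Day 27 is valid in October, giving October 27, 2043.
Now add 91 days from October 27, 2043.
October has 31 days, so 31 − 27 = 4 days remain after October 27, 2043; 91 − 4 = 87 left.
November 2043 has 30 days: 87 − 30 = 57 left.
December 2043 has 31 days: 57 − 31 = 26 left.
26 days into January 2044 → January 26, 2044.

January 26, 2044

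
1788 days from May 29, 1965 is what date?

April 21, 1970

Counting forward 1788 days from May 29, 1965.
May has 31 days, so 31 − 29 = 2 days remain after May 29, 1965; 1788 − 2 = 1786 left.
June 1965 has 30 days: 1786 − 30 = 1756 left.
July 1965 has 31 days: 1756 − 31 = 1725 left.
August 1965 has 31 days: 1725 − 31 = 1694 left.
September 1965 has 30 days: 1694 − 30 = 1664 left.
October 1965 has 31 days: 1664 − 31 = 1633 left.
November 1965 has 30 days: 1633 − 30 = 1603 left.
December 1965 has 31 days: 1603 − 31 = 1572 left.
January 1966 has 31 days: 1572 − 31 = 1541 left.
February 1966 has 28 days (1966 is not a leap year): 1541 − 28 = 1513 left.
March 1966 has 31 days: 1513 − 31 = 1482 left.
April 1966 has 30 days: 1482 − 30 = 1452 left.
May 1966 has 31 days: 1452 − 31 = 1421 left.
June 1966 has 30 days: 1421 − 30 = 1391 left.
July 1966 has 31 days: 1391 − 31 = 1360 left.
August 1966 has 31 days: 1360 − 31 = 1329 left.
September 1966 has 30 days: 1329 − 30 = 1299 left.
October 1966 has 31 days: 1299 − 31 = 1268 left.
November 1966 has 30 days: 1268 − 30 = 1238 left.
December 1966 has 31 days: 1238 − 31 = 1207 left.
January 1967 has 31 days: 1207 − 31 = 1176 left.
February 1967 has 28 days (1967 is not a leap year): 1176 − 28 = 1148 left.
March 1967 has 31 days: 1148 − 31 = 1117 left.
April 1967 has 30 days: 1117 − 30 = 1087 left.
May 1967 has 31 days: 1087 − 31 = 1056 left.
June 1967 has 30 days: 1056 − 30 = 1026 left.
July 1967 has 31 days: 1026 − 31 = 995 left.
August 1967 has 31 days: 995 − 31 = 964 left.
September 1967 has 30 days: 964 − 30 = 934 left.
October 1967 has 31 days: 934 − 31 = 903 left.
November 1967 has 30 days: 903 − 30 = 873 left.
December 1967 has 31 days: 873 − 31 = 842 left.
January 1968 has 31 days: 842 − 31 = 811 left.
February 1968 has 29 days (1968 is a leap year): 811 − 29 = 782 left.
March 1968 has 31 days: 782 − 31 = 751 left.
April 1968 has 30 days: 751 − 30 = 721 left.
May 1968 has 31 days: 721 − 31 = 690 left.
June 1968 has 30 days: 690 − 30 = 660 left.
July 1968 has 31 days: 660 − 31 = 629 left.
August 1968 has 31 days: 629 − 31 = 598 left.
September 1968 has 30 days: 598 − 30 = 568 left.
October 1968 has 31 days: 568 − 31 = 537 left.
November 1968 has 30 days: 537 − 30 = 507 left.
December 1968 has 31 days: 507 − 31 = 476 left.
January 1969 has 31 days: 476 − 31 = 445 left.
February 1969 has 28 days (1969 is not a leap year): 445 − 28 = 417 left.
March 1969 has 31 days: 417 − 31 = 386 left.
April 1969 has 30 days: 386 − 30 = 356 left.
May 1969 has 31 days: 356 − 31 = 325 left.
June 1969 has 30 days: 325 − 30 = 295 left.
July 1969 has 31 days: 295 − 31 = 264 left.
August 1969 has 31 days: 264 − 31 = 233 left.
September 1969 has 30 days: 233 − 30 = 203 left.
October 1969 has 31 days: 203 − 31 = 172 left.
November 1969 has 30 days: 172 − 30 = 142 left.
December 1969 has 31 days: 142 − 31 = 111 left.
January 1970 has 31 days: 111 − 31 = 80 left.
February 1970 has 28 days (1970 is not a leap year): 80 − 28 = 52 left.
March 1970 has 31 days: 52 − 31 = 21 left.
21 days into April 1970 → April 21, 1970.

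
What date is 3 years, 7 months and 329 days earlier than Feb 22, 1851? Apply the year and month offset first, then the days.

August 27, 1846

Going back 3 years, 7 months and 329 days from February 22, 1851: first the month/year part, then the days.
-3 years → 1848; month 2 − 7 = -5, which is month 7 of year 1847 → July 1847.
Day 22 is valid in July, giving July 22, 1847.
Now subtract 329 days from July 22, 1847.
Going back 22 days from July 22, 1847 reaches the end of the previous month; 329 − 22 = 307 left.
June 1847 has 30 days: 307 − 30 = 277 left.
May 1847 has 31 days: 277 − 31 = 246 left.
April 1847 has 30 days: 246 − 30 = 216 left.
March 1847 has 31 days: 216 − 31 = 185 left.
February 1847 has 28 days (1847 is not a leap year): 185 − 28 = 157 left.
January 1847 has 31 days: 157 − 31 = 126 left.
December 1846 has 31 days: 126 − 31 = 95 left.
November 1846 has 30 days: 95 − 30 = 65 left.
October 1846 has 31 days: 65 − 31 = 34 left.
September 1846 has 30 days: 34 − 30 = 4 left.
August 1846 has 31 days; 31 − 4 = 27 → August 27, 1846.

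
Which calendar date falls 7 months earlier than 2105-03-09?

August 9, 2104

Going back 7 months from March 9, 2105.
month 3 − 7 = -4, which is month 8 of year 2104 → August 2104.
Day 9 is valid in August, giving August 9, 2104.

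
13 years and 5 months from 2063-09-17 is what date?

February 17, 2077

Counting forward 13 years and 5 months from September 17, 2063.
+13 years → 2076; month 9 + 5 = 14, which is month 2 of year 2077 → February 2077.
Day 17 is valid in February, giving February 17, 2077.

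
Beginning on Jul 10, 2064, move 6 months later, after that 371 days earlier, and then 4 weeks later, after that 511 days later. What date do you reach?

Counting forward 6 months from July 10, 2064:
month 7 + 6 = 13, which is month 1 of year 2065 → January 2065.
Day 10 is valid in January, giving January 10, 2065.
Subtracting 371 days from January 10, 2065:
Going back 10 days from January 10, 2065 reaches the end of the previous month; 371 − 10 = 361 left.
December 2064 has 31 days: 361 − 31 = 330 left.
November 2064 has 30 days: 330 − 30 = 300 left.
October 2064 has 31 days: 300 − 31 = 269 left.
September 2064 has 30 days: 269 − 30 = 239 left.
August 2064 has 31 days: 239 − 31 = 208 left.
July 2064 has 31 days: 208 − 31 = 177 left.
June 2064 has 30 days: 177 − 30 = 147 left.
May 2064 has 31 days: 147 − 31 = 116 left.
April 2064 has 30 days: 116 − 30 = 86 left.
March 2064 has 31 days: 86 − 31 = 55 left.
February 2064 has 29 days (2064 is a leap year): 55 − 29 = 26 left.
January 2064 has 31 days; 31 − 26 = 5 → January 5, 2064.
Counting forward 4 weeks (= 28 days) from January 5, 2064:
January has 31 days, so 31 − 5 = 26 days remain after January 5, 2064; 28 − 26 = 2 left.
2 days into February 2064 → February 2, 2064.
Advancing 511 days from February 2, 2064:
February has 29 days, so 29 − 2 = 27 days remain after February 2, 2064; 511 − 27 = 484 left.
March 2064 has 31 days: 484 − 31 = 453 left.
April 2064 has 30 days: 453 − 30 = 423 left.
May 2064 has 31 days: 423 − 31 = 392 left.
June 2064 has 30 days: 392 − 30 = 362 left.
July 2064 has 31 days: 362 − 31 = 331 left.
August 2064 has 31 days: 331 − 31 = 300 left.
September 2064 has 30 days: 300 − 30 = 270 left.
October 2064 has 31 days: 270 − 31 = 239 left.
November 2064 has 30 days: 239 − 30 = 209 left.
December 2064 has 31 days: 209 − 31 = 178 left.
January 2065 has 31 days: 178 − 31 = 147 left.
February 2065 has 28 days (2065 is not a leap year): 147 − 28 = 119 left.
March 2065 has 31 days: 119 − 31 = 88 left.
April 2065 has 30 days: 88 − 30 = 58 left.
May 2065 has 31 days: 58 − 31 = 27 left.
27 days into June 2065 → June 27, 2065.

June 27, 2065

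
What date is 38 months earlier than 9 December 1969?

October 9, 1966

Going back 38 months from December 9, 1969.
month 12 − 38 = -26, which is month 10 of year 1966 → October 1966.
Day 9 is valid in October, giving October 9, 1966.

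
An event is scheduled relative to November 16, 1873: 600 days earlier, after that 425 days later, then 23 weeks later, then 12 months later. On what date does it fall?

November 2, 1874

Subtracting 600 days from November 16, 1873:
Going back 16 days from November 16, 1873 reaches the end of the previous month; 600 − 16 = 584 left.
October 1873 has 31 days: 584 − 31 = 553 left.
September 1873 has 30 days: 553 − 30 = 523 left.
August 1873 has 31 days: 523 − 31 = 492 left.
July 1873 has 31 days: 492 − 31 = 461 left.
June 1873 has 30 days: 461 − 30 = 431 left.
May 1873 has 31 days: 431 − 31 = 400 left.
April 1873 has 30 days: 400 − 30 = 370 left.
March 1873 has 31 days: 370 − 31 = 339 left.
February 1873 has 28 days (1873 is not a leap year): 339 − 28 = 311 left.
January 1873 has 31 days: 311 − 31 = 280 left.
December 1872 has 31 days: 280 − 31 = 249 left.
November 1872 has 30 days: 249 − 30 = 219 left.
October 1872 has 31 days: 219 − 31 = 188 left.
September 1872 has 30 days: 188 − 30 = 158 left.
August 1872 has 31 days: 158 − 31 = 127 left.
July 1872 has 31 days: 127 − 31 = 96 left.
June 1872 has 30 days: 96 − 30 = 66 left.
May 1872 has 31 days: 66 − 31 = 35 left.
April 1872 has 30 days: 35 − 30 = 5 left.
March 1872 has 31 days; 31 − 5 = 26 → March 26, 1872.
Counting forward 425 days from March 26, 1872:
March has 31 days, so 31 − 26 = 5 days remain after March 26, 1872; 425 − 5 = 420 left.
April 1872 has 30 days: 420 − 30 = 390 left.
May 1872 has 31 days: 390 − 31 = 359 left.
June 1872 has 30 days: 359 − 30 = 329 left.
July 1872 has 31 days: 329 − 31 = 298 left.
August 1872 has 31 days: 298 − 31 = 267 left.
September 1872 has 30 days: 267 − 30 = 237 left.
October 1872 has 31 days: 237 − 31 = 206 left.
November 1872 has 30 days: 206 − 30 = 176 left.
December 1872 has 31 days: 176 − 31 = 145 left.
January 1873 has 31 days: 145 − 31 = 114 left.
February 1873 has 28 days (1873 is not a leap year): 114 − 28 = 86 left.
March 1873 has 31 days: 86 − 31 = 55 left.
April 1873 has 30 days: 55 − 30 = 25 left.
25 days into May 1873 → May 25, 1873.
Adding 23 weeks (= 161 days) from May 25, 1873:
May has 31 days, so 31 − 25 = 6 days remain after May 25, 1873; 161 − 6 = 155 left.
June 1873 has 30 days: 155 − 30 = 125 left.
July 1873 has 31 days: 125 − 31 = 94 left.
August 1873 has 31 days: 94 − 31 = 63 left.
September 1873 has 30 days: 63 − 30 = 33 left.
October 1873 has 31 days: 33 − 31 = 2 left.
2 days into November 1873 → November 2, 1873.
Advancing 12 months from November 2, 1873:
month 11 + 12 = 23, which is month 11 of year 1874 → November 1874.
Day 2 is valid in November, giving November 2, 1874.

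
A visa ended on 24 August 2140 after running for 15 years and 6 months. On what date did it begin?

Counting back 15 years and 6 months from August 24, 2140.
-15 years → 2125; month 8 − 6 = 2 → February 2125.
Day 24 is valid in February, giving February 24, 2125.

February 24, 2125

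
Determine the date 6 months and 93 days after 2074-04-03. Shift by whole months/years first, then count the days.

January 4, 2075

Advancing 6 months and 93 days from April 3, 2074: first the month/year part, then the days.
month 4 + 6 = 10 → October 2074.
Day 3 is valid in October, giving October 3, 2074.
Now add 93 days from October 3, 2074.
October has 31 days, so 31 − 3 = 28 days remain after October 3, 2074; 93 − 28 = 65 left.
November 2074 has 30 days: 65 − 30 = 35 left.
December 2074 has 31 days: 35 − 31 = 4 left.
4 days into January 2075 → January 4, 2075.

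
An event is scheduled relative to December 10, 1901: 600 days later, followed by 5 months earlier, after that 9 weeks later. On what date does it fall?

May 4, 1903

Adding 600 days from December 10, 1901:
December has 31 days, so 31 − 10 = 21 days remain after December 10, 1901; 600 − 21 = 579 left.
January 1902 has 31 days: 579 − 31 = 548 left.
February 1902 has 28 days (1902 is not a leap year): 548 − 28 = 520 left.
March 1902 has 31 days: 520 − 31 = 489 left.
April 1902 has 30 days: 489 − 30 = 459 left.
May 1902 has 31 days: 459 − 31 = 428 left.
June 1902 has 30 days: 428 − 30 = 398 left.
July 1902 has 31 days: 398 − 31 = 367 left.
August 1902 has 31 days: 367 − 31 = 336 left.
September 1902 has 30 days: 336 − 30 = 306 left.
October 1902 has 31 days: 306 − 31 = 275 left.
November 1902 has 30 days: 275 − 30 = 245 left.
December 1902 has 31 days: 245 − 31 = 214 left.
January 1903 has 31 days: 214 − 31 = 183 left.
February 1903 has 28 days (1903 is not a leap year): 183 − 28 = 155 left.
March 1903 has 31 days: 155 − 31 = 124 left.
April 1903 has 30 days: 124 − 30 = 94 left.
May 1903 has 31 days: 94 − 31 = 63 left.
June 1903 has 30 days: 63 − 30 = 33 left.
July 1903 has 31 days: 33 − 31 = 2 left.
2 days into August 1903 → August 2, 1903.
Going back 5 months from August 2, 1903:
month 8 − 5 = 3 → March 1903.
Day 2 is valid in March, giving March 2, 1903.
Advancing 9 weeks (= 63 days) from March 2, 1903:
March has 31 days, so 31 − 2 = 29 days remain after March 2, 1903; 63 − 29 = 34 left.
April 1903 has 30 days: 34 − 30 = 4 left.
4 days into May 1903 → May 4, 1903.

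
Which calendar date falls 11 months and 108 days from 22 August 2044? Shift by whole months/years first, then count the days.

November 7, 2045

Counting forward 11 months and 108 days from August 22, 2044: first the month/year part, then the days.
month 8 + 11 = 19, which is month 7 of year 2045 → July 2045.
Day 22 is valid in July, giving July 22, 2045.
Now add 108 days from July 22, 2045.
July has 31 days, so 31 − 22 = 9 days remain after July 22, 2045; 108 − 9 = 99 left.
August 2045 has 31 days: 99 − 31 = 68 left.
September 2045 has 30 days: 68 − 30 = 38 left.
October 2045 has 31 days: 38 − 31 = 7 left.
7 days into November 2045 → November 7, 2045.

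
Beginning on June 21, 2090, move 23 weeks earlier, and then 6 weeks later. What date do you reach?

February 22, 2090

Subtracting 23 weeks (= 161 days) from June 21, 2090:
Going back 21 days from June 21, 2090 reaches the end of the previous month; 161 − 21 = 140 left.
May 2090 has 31 days: 140 − 31 = 109 left.
April 2090 has 30 days: 109 − 30 = 79 left.
March 2090 has 31 days: 79 − 31 = 48 left.
February 2090 has 28 days (2090 is not a leap year): 48 − 28 = 20 left.
January 2090 has 31 days; 31 − 20 = 11 → January 11, 2090.
Advancing 6 weeks (= 42 days) from January 11, 2090:
January has 31 days, so 31 − 11 = 20 days remain after January 11, 2090; 42 − 20 = 22 left.
22 days into February 2090 → February 22, 2090.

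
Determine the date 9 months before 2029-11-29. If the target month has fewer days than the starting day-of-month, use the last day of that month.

Subtracting 9 months from November 29, 2029.
month 11 − 9 = 2 → February 2029.
February 2029 has only 28 days (2029 is not a leap year — relevant if February), and the start was day 29, so the date clamps to February 28, 2029.

February 28, 2029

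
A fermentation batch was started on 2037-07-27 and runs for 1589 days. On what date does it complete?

Adding 1589 days from July 27, 2037.
July has 31 days, so 31 − 27 = 4 days remain after July 27, 2037; 1589 − 4 = 1585 left.
August 2037 has 31 days: 1585 − 31 = 1554 left.
September 2037 has 30 days: 1554 − 30 = 1524 left.
October 2037 has 31 days: 1524 − 31 = 1493 left.
November 2037 has 30 days: 1493 − 30 = 1463 left.
December 2037 has 31 days: 1463 − 31 = 1432 left.
January 2038 has 31 days: 1432 − 31 = 1401 left.
February 2038 has 28 days (2038 is not a leap year): 1401 − 28 = 1373 left.
March 2038 has 31 days: 1373 − 31 = 1342 left.
April 2038 has 30 days: 1342 − 30 = 1312 left.
May 2038 has 31 days: 1312 − 31 = 1281 left.
June 2038 has 30 days: 1281 − 30 = 1251 left.
July 2038 has 31 days: 1251 − 31 = 1220 left.
August 2038 has 31 days: 1220 − 31 = 1189 left.
September 2038 has 30 days: 1189 − 30 = 1159 left.
October 2038 has 31 days: 1159 − 31 = 1128 left.
November 2038 has 30 days: 1128 − 30 = 1098 left.
December 2038 has 31 days: 1098 − 31 = 1067 left.
January 2039 has 31 days: 1067 − 31 = 1036 left.
February 2039 has 28 days (2039 is not a leap year): 1036 − 28 = 1008 left.
March 2039 has 31 days: 1008 − 31 = 977 left.
April 2039 has 30 days: 977 − 30 = 947 left.
May 2039 has 31 days: 947 − 31 = 916 left.
June 2039 has 30 days: 916 − 30 = 886 left.
July 2039 has 31 days: 886 − 31 = 855 left.
August 2039 has 31 days: 855 − 31 = 824 left.
September 2039 has 30 days: 824 − 30 = 794 left.
October 2039 has 31 days: 794 − 31 = 763 left.
November 2039 has 30 days: 763 − 30 = 733 left.
December 2039 has 31 days: 733 − 31 = 702 left.
January 2040 has 31 days: 702 − 31 = 671 left.
February 2040 has 29 days (2040 is a leap year): 671 − 29 = 642 left.
March 2040 has 31 days: 642 − 31 = 611 left.
April 2040 has 30 days: 611 − 30 = 581 left.
May 2040 has 31 days: 581 − 31 = 550 left.
June 2040 has 30 days: 550 − 30 = 520 left.
July 2040 has 31 days: 520 − 31 = 489 left.
August 2040 has 31 days: 489 − 31 = 458 left.
September 2040 has 30 days: 458 − 30 = 428 left.
October 2040 has 31 days: 428 − 31 = 397 left.
November 2040 has 30 days: 397 − 30 = 367 left.
December 2040 has 31 days: 367 − 31 = 336 left.
January 2041 has 31 days: 336 − 31 = 305 left.
February 2041 has 28 days (2041 is not a leap year): 305 − 28 = 277 left.
March 2041 has 31 days: 277 − 31 = 246 left.
April 2041 has 30 days: 246 − 30 = 216 left.
May 2041 has 31 days: 216 − 31 = 185 left.
June 2041 has 30 days: 185 − 30 = 155 left.
July 2041 has 31 days: 155 − 31 = 124 left.
August 2041 has 31 days: 124 − 31 = 93 left.
September 2041 has 30 days: 93 − 30 = 63 left.
October 2041 has 31 days: 63 − 31 = 32 left.
November 2041 has 30 days: 32 − 30 = 2 left.
2 days into December 2041 → December 2, 2041.

December 2, 2041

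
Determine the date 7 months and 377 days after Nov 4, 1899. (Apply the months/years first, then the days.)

June 16, 1901

Advancing 7 months and 377 days from November 4, 1899: first the month/year part, then the days.
month 11 + 7 = 18, which is month 6 of year 1900 → June 1900.
Day 4 is valid in June, giving June 4, 1900.
Now add 377 days from June 4, 1900.
June has 30 days, so 30 − 4 = 26 days remain after June 4, 1900; 377 − 26 = 351 left.
July 1900 has 31 days: 351 − 31 = 320 left.
August 1900 has 31 days: 320 − 31 = 289 left.
September 1900 has 30 days: 289 − 30 = 259 left.
October 1900 has 31 days: 259 − 31 = 228 left.
November 1900 has 30 days: 228 − 30 = 198 left.
December 1900 has 31 days: 198 − 31 = 167 left.
January 1901 has 31 days: 167 − 31 = 136 left.
February 1901 has 28 days (1901 is not a leap year): 136 − 28 = 108 left.
March 1901 has 31 days: 108 − 31 = 77 left.
April 1901 has 30 days: 77 − 30 = 47 left.
May 1901 has 31 days: 47 − 31 = 16 left.
16 days into June 1901 → June 16, 1901.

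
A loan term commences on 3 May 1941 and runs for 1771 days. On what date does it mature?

Counting forward 1771 days from May 3, 1941.
May has 31 days, so 31 − 3 = 28 days remain after May 3, 1941; 1771 − 28 = 1743 left.
June 1941 has 30 days: 1743 − 30 = 1713 left.
July 1941 has 31 days: 1713 − 31 = 1682 left.
August 1941 has 31 days: 1682 − 31 = 1651 left.
September 1941 has 30 days: 1651 − 30 = 1621 left.
October 1941 has 31 days: 1621 − 31 = 1590 left.
November 1941 has 30 days: 1590 − 30 = 1560 left.
December 1941 has 31 days: 1560 − 31 = 1529 left.
January 1942 has 31 days: 1529 − 31 = 1498 left.
February 1942 has 28 days (1942 is not a leap year): 1498 − 28 = 1470 left.
March 1942 has 31 days: 1470 − 31 = 1439 left.
April 1942 has 30 days: 1439 − 30 = 1409 left.
May 1942 has 31 days: 1409 − 31 = 1378 left.
June 1942 has 30 days: 1378 − 30 = 1348 left.
July 1942 has 31 days: 1348 − 31 = 1317 left.
August 1942 has 31 days: 1317 − 31 = 1286 left.
September 1942 has 30 days: 1286 − 30 = 1256 left.
October 1942 has 31 days: 1256 − 31 = 1225 left.
November 1942 has 30 days: 1225 − 30 = 1195 left.
December 1942 has 31 days: 1195 − 31 = 1164 left.
January 1943 has 31 days: 1164 − 31 = 1133 left.
February 1943 has 28 days (1943 is not a leap year): 1133 − 28 = 1105 left.
March 1943 has 31 days: 1105 − 31 = 1074 left.
April 1943 has 30 days: 1074 − 30 = 1044 left.
May 1943 has 31 days: 1044 − 31 = 1013 left.
June 1943 has 30 days: 1013 − 30 = 983 left.
July 1943 has 31 days: 983 − 31 = 952 left.
August 1943 has 31 days: 952 − 31 = 921 left.
September 1943 has 30 days: 921 − 30 = 891 left.
October 1943 has 31 days: 891 − 31 = 860 left.
November 1943 has 30 days: 860 − 30 = 830 left.
December 1943 has 31 days: 830 − 31 = 799 left.
January 1944 has 31 days: 799 − 31 = 768 left.
February 1944 has 29 days (1944 is a leap year): 768 − 29 = 739 left.
March 1944 has 31 days: 739 − 31 = 708 left.
April 1944 has 30 days: 708 − 30 = 678 left.
May 1944 has 31 days: 678 − 31 = 647 left.
June 1944 has 30 days: 647 − 30 = 617 left.
July 1944 has 31 days: 617 − 31 = 586 left.
August 1944 has 31 days: 586 − 31 = 555 left.
September 1944 has 30 days: 555 − 30 = 525 left.
October 1944 has 31 days: 525 − 31 = 494 left.
November 1944 has 30 days: 494 − 30 = 464 left.
December 1944 has 31 days: 464 − 31 = 433 left.
January 1945 has 31 days: 433 − 31 = 402 left.
February 1945 has 28 days (1945 is not a leap year): 402 − 28 = 374 left.
March 1945 has 31 days: 374 − 31 = 343 left.
April 1945 has 30 days: 343 − 30 = 313 left.
May 1945 has 31 days: 313 − 31 = 282 left.
June 1945 has 30 days: 282 − 30 = 252 left.
July 1945 has 31 days: 252 − 31 = 221 left.
August 1945 has 31 days: 221 − 31 = 190 left.
September 1945 has 30 days: 190 − 30 = 160 left.
October 1945 has 31 days: 160 − 31 = 129 left.
November 1945 has 30 days: 129 − 30 = 99 left.
December 1945 has 31 days: 99 − 31 = 68 left.
January 1946 has 31 days: 68 − 31 = 37 left.
February 1946 has 28 days (1946 is not a leap year): 37 − 28 = 9 left.
9 days into March 1946 → March 9, 1946.

March 9, 1946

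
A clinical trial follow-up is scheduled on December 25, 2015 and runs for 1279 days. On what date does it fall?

Advancing 1279 days from December 25, 2015.
December has 31 days, so 31 − 25 = 6 days remain after December 25, 2015; 1279 − 6 = 1273 left.
January 2016 has 31 days: 1273 − 31 = 1242 left.
February 2016 has 29 days (2016 is a leap year): 1242 − 29 = 1213 left.
March 2016 has 31 days: 1213 − 31 = 1182 left.
April 2016 has 30 days: 1182 − 30 = 1152 left.
May 2016 has 31 days: 1152 − 31 = 1121 left.
June 2016 has 30 days: 1121 − 30 = 1091 left.
July 2016 has 31 days: 1091 − 31 = 1060 left.
August 2016 has 31 days: 1060 − 31 = 1029 left.
September 2016 has 30 days: 1029 − 30 = 999 left.
October 2016 has 31 days: 999 − 31 = 968 left.
November 2016 has 30 days: 968 − 30 = 938 left.
December 2016 has 31 days: 938 − 31 = 907 left.
January 2017 has 31 days: 907 − 31 = 876 left.
February 2017 has 28 days (2017 is not a leap year): 876 − 28 = 848 left.
March 2017 has 31 days: 848 − 31 = 817 left.
April 2017 has 30 days: 817 − 30 = 787 left.
May 2017 has 31 days: 787 − 31 = 756 left.
June 2017 has 30 days: 756 − 30 = 726 left.
July 2017 has 31 days: 726 − 31 = 695 left.
August 2017 has 31 days: 695 − 31 = 664 left.
September 2017 has 30 days: 664 − 30 = 634 left.
October 2017 has 31 days: 634 − 31 = 603 left.
November 2017 has 30 days: 603 − 30 = 573 left.
December 2017 has 31 days: 573 − 31 = 542 left.
January 2018 has 31 days: 542 − 31 = 511 left.
February 2018 has 28 days (2018 is not a leap year): 511 − 28 = 483 left.
March 2018 has 31 days: 483 − 31 = 452 left.
April 2018 has 30 days: 452 − 30 = 422 left.
May 2018 has 31 days: 422 − 31 = 391 left.
June 2018 has 30 days: 391 − 30 = 361 left.
July 2018 has 31 days: 361 − 31 = 330 left.
August 2018 has 31 days: 330 − 31 = 299 left.
September 2018 has 30 days: 299 − 30 = 269 left.
October 2018 has 31 days: 269 − 31 = 238 left.
November 2018 has 30 days: 238 − 30 = 208 left.
December 2018 has 31 days: 208 − 31 = 177 left.
January 2019 has 31 days: 177 − 31 = 146 left.
February 2019 has 28 days (2019 is not a leap year): 146 − 28 = 118 left.
March 2019 has 31 days: 118 − 31 = 87 left.
April 2019 has 30 days: 87 − 30 = 57 left.
May 2019 has 31 days: 57 − 31 = 26 left.
26 days into June 2019 → June 26, 2019.

June 26, 2019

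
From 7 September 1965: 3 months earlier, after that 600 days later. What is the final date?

January 28, 1967

Counting back 3 months from September 7, 1965:
month 9 − 3 = 6 → June 1965.
Day 7 is valid in June, giving June 7, 1965.
Counting forward 600 days from June 7, 1965:
June has 30 days, so 30 − 7 = 23 days remain after June 7, 1965; 600 − 23 = 577 left.
July 1965 has 31 days: 577 − 31 = 546 left.
August 1965 has 31 days: 546 − 31 = 515 left.
September 1965 has 30 days: 515 − 30 = 485 left.
October 1965 has 31 days: 485 − 31 = 454 left.
November 1965 has 30 days: 454 − 30 = 424 left.
December 1965 has 31 days: 424 − 31 = 393 left.
January 1966 has 31 days: 393 − 31 = 362 left.
February 1966 has 28 days (1966 is not a leap year): 362 − 28 = 334 left.
March 1966 has 31 days: 334 − 31 = 303 left.
April 1966 has 30 days: 303 − 30 = 273 left.
May 1966 has 31 days: 273 − 31 = 242 left.
June 1966 has 30 days: 242 − 30 = 212 left.
July 1966 has 31 days: 212 − 31 = 181 left.
August 1966 has 31 days: 181 − 31 = 150 left.
September 1966 has 30 days: 150 − 30 = 120 left.
October 1966 has 31 days: 120 − 31 = 89 left.
November 1966 has 30 days: 89 − 30 = 59 left.
December 1966 has 31 days: 59 − 31 = 28 left.
28 days into January 1967 → January 28, 1967.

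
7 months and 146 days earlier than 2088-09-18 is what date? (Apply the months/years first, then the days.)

Going back 7 months and 146 days from September 18, 2088: first the month/year part, then the days.
month 9 − 7 = 2 → February 2088.
Day 18 is valid in February, giving February 18, 2088.
Now subtract 146 days from February 18, 2088.
Going back 18 days from February 18, 2088 reaches the end of the previous month; 146 − 18 = 128 left.
January 2088 has 31 days: 128 − 31 = 97 left.
December 2087 has 31 days: 97 − 31 = 66 left.
November 2087 has 30 days: 66 − 30 = 36 left.
October 2087 has 31 days: 36 − 31 = 5 left.
September 2087 has 30 days; 30 − 5 = 25 → September 25, 2087.

September 25, 2087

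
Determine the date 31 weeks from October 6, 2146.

Counting forward 31 weeks = 217 days from October 6, 2146.
October has 31 days, so 31 − 6 = 25 days remain after October 6, 2146; 217 − 25 = 192 left.
November 2146 has 30 days: 192 − 30 = 162 left.
December 2146 has 31 days: 162 − 31 = 131 left.
January 2147 has 31 days: 131 − 31 = 100 left.
February 2147 has 28 days (2147 is not a leap year): 100 − 28 = 72 left.
March 2147 has 31 days: 72 − 31 = 41 left.
April 2147 has 30 days: 41 − 30 = 11 left.
11 days into May 2147 → May 11, 2147.

May 11, 2147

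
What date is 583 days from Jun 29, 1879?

Counting forward 583 days from June 29, 1879.
June has 30 days, so 30 − 29 = 1 day remains after June 29, 1879; 583 − 1 = 582 left.
July 1879 has 31 days: 582 − 31 = 551 left.
August 1879 has 31 days: 551 − 31 = 520 left.
September 1879 has 30 days: 520 − 30 = 490 left.
October 1879 has 31 days: 490 − 31 = 459 left.
November 1879 has 30 days: 459 − 30 = 429 left.
December 1879 has 31 days: 429 − 31 = 398 left.
January 1880 has 31 days: 398 − 31 = 367 left.
February 1880 has 29 days (1880 is a leap year): 367 − 29 = 338 left.
March 1880 has 31 days: 338 − 31 = 307 left.
April 1880 has 30 days: 307 − 30 = 277 left.
May 1880 has 31 days: 277 − 31 = 246 left.
June 1880 has 30 days: 246 − 30 = 216 left.
July 1880 has 31 days: 216 − 31 = 185 left.
August 1880 has 31 days: 185 − 31 = 154 left.
September 1880 has 30 days: 154 − 30 = 124 left.
October 1880 has 31 days: 124 − 31 = 93 left.
November 1880 has 30 days: 93 − 30 = 63 left.
December 1880 has 31 days: 63 − 31 = 32 left.
January 1881 has 31 days: 32 − 31 = 1 left.
1 day into February 1881 → February 1, 1881.

February 1, 1881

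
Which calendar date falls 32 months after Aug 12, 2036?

Adding 32 months from August 12, 2036.
month 8 + 32 = 40, which is month 4 of year 2039 → April 2039.
Day 12 is valid in April, giving April 12, 2039.

April 12, 2039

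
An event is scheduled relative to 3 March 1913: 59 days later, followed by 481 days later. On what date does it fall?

Counting forward 59 days from March 3, 1913:
March has 31 days, so 31 − 3 = 28 days remain after March 3, 1913; 59 − 28 = 31 left.
April 1913 has 30 days: 31 − 30 = 1 left.
1 day into May 1913 → May 1, 1913.
Adding 481 days from May 1, 1913:
May has 31 days, so 31 − 1 = 30 days remain after May 1, 1913; 481 − 30 = 451 left.
June 1913 has 30 days: 451 − 30 = 421 left.
July 1913 has 31 days: 421 − 31 = 390 left.
August 1913 has 31 days: 390 − 31 = 359 left.
September 1913 has 30 days: 359 − 30 = 329 left.
October 1913 has 31 days: 329 − 31 = 298 left.
November 1913 has 30 days: 298 − 30 = 268 left.
December 1913 has 31 days: 268 − 31 = 237 left.
January 1914 has 31 days: 237 − 31 = 206 left.
February 1914 has 28 days (1914 is not a leap year): 206 − 28 = 178 left.
March 1914 has 31 days: 178 − 31 = 147 left.
April 1914 has 30 days: 147 − 30 = 117 left.
May 1914 has 31 days: 117 − 31 = 86 left.
June 1914 has 30 days: 86 − 30 = 56 left.
July 1914 has 31 days: 56 − 31 = 25 left.
25 days into August 1914 → August 25, 1914.

August 25, 1914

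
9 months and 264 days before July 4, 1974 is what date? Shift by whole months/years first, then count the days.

Counting back 9 months and 264 days from July 4, 1974: first the month/year part, then the days.
month 7 − 9 = -2, which is month 10 of year 1973 → October 1973.
Day 4 is valid in October, giving October 4, 1973.
Now subtract 264 days from October 4, 1973.
Going back 4 days from October 4, 1973 reaches the end of the previous month; 264 − 4 = 260 left.
September 1973 has 30 days: 260 − 30 = 230 left.
August 1973 has 31 days: 230 − 31 = 199 left.
July 1973 has 31 days: 199 − 31 = 168 left.
June 1973 has 30 days: 168 − 30 = 138 left.
May 1973 has 31 days: 138 − 31 = 107 left.
April 1973 has 30 days: 107 − 30 = 77 left.
March 1973 has 31 days: 77 − 31 = 46 left.
February 1973 has 28 days (1973 is not a leap year): 46 − 28 = 18 left.
January 1973 has 31 days; 31 − 18 = 13 → January 13, 1973.

January 13, 1973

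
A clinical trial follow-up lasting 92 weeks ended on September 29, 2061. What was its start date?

December 25, 2059

Counting back 92 weeks = 644 days from September 29, 2061.
Going back 29 days from September 29, 2061 reaches the end of the previous month; 644 − 29 = 615 left.
August 2061 has 31 days: 615 − 31 = 584 left.
July 2061 has 31 days: 584 − 31 = 553 left.
June 2061 has 30 days: 553 − 30 = 523 left.
May 2061 has 31 days: 523 − 31 = 492 left.
April 2061 has 30 days: 492 − 30 = 462 left.
March 2061 has 31 days: 462 − 31 = 431 left.
February 2061 has 28 days (2061 is not a leap year): 431 − 28 = 403 left.
January 2061 has 31 days: 403 − 31 = 372 left.
December 2060 has 31 days: 372 − 31 = 341 left.
November 2060 has 30 days: 341 − 30 = 311 left.
October 2060 has 31 days: 311 − 31 = 280 left.
September 2060 has 30 days: 280 − 30 = 250 left.
August 2060 has 31 days: 250 − 31 = 219 left.
July 2060 has 31 days: 219 − 31 = 188 left.
June 2060 has 30 days: 188 − 30 = 158 left.
May 2060 has 31 days: 158 − 31 = 127 left.
April 2060 has 30 days: 127 − 30 = 97 left.
March 2060 has 31 days: 97 − 31 = 66 left.
February 2060 has 29 days (2060 is a leap year): 66 − 29 = 37 left.
January 2060 has 31 days: 37 − 31 = 6 left.
December 2059 has 31 days; 31 − 6 = 25 → December 25, 2059.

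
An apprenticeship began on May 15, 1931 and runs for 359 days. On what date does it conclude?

Advancing 359 days from May 15, 1931.
May has 31 days, so 31 − 15 = 16 days remain after May 15, 1931; 359 − 16 = 343 left.
June 1931 has 30 days: 343 − 30 = 313 left.
July 1931 has 31 days: 313 − 31 = 282 left.
August 1931 has 31 days: 282 − 31 = 251 left.
September 1931 has 30 days: 251 − 30 = 221 left.
October 1931 has 31 days: 221 − 31 = 190 left.
November 1931 has 30 days: 190 − 30 = 160 left.
December 1931 has 31 days: 160 − 31 = 129 left.
January 1932 has 31 days: 129 − 31 = 98 left.
February 1932 has 29 days (1932 is a leap year): 98 − 29 = 69 left.
March 1932 has 31 days: 69 − 31 = 38 left.
April 1932 has 30 days: 38 − 30 = 8 left.
8 days into May 1932 → May 8, 1932.

May 8, 1932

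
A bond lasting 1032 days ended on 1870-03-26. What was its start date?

May 29, 1867

Subtracting 1032 days from March 26, 1870.
Going back 26 days from March 26, 1870 reaches the end of the previous month; 1032 − 26 = 1006 left.
February 1870 has 28 days (1870 is not a leap year): 1006 − 28 = 978 left.
January 1870 has 31 days: 978 − 31 = 947 left.
December 1869 has 31 days: 947 − 31 = 916 left.
November 1869 has 30 days: 916 − 30 = 886 left.
October 1869 has 31 days: 886 − 31 = 855 left.
September 1869 has 30 days: 855 − 30 = 825 left.
August 1869 has 31 days: 825 − 31 = 794 left.
July 1869 has 31 days: 794 − 31 = 763 left.
June 1869 has 30 days: 763 − 30 = 733 left.
May 1869 has 31 days: 733 − 31 = 702 left.
April 1869 has 30 days: 702 − 30 = 672 left.
March 1869 has 31 days: 672 − 31 = 641 left.
February 1869 has 28 days (1869 is not a leap year): 641 − 28 = 613 left.
January 1869 has 31 days: 613 − 31 = 582 left.
December 1868 has 31 days: 582 − 31 = 551 left.
November 1868 has 30 days: 551 − 30 = 521 left.
October 1868 has 31 days: 521 − 31 = 490 left.
September 1868 has 30 days: 490 − 30 = 460 left.
August 1868 has 31 days: 460 − 31 = 429 left.
July 1868 has 31 days: 429 − 31 = 398 left.
June 1868 has 30 days: 398 − 30 = 368 left.
May 1868 has 31 days: 368 − 31 = 337 left.
April 1868 has 30 days: 337 − 30 = 307 left.
March 1868 has 31 days: 307 − 31 = 276 left.
February 1868 has 29 days (1868 is a leap year): 276 − 29 = 247 left.
January 1868 has 31 days: 247 − 31 = 216 left.
December 1867 has 31 days: 216 − 31 = 185 left.
November 1867 has 30 days: 185 − 30 = 155 left.
October 1867 has 31 days: 155 − 31 = 124 left.
September 1867 has 30 days: 124 − 30 = 94 left.
August 1867 has 31 days: 94 − 31 = 63 left.
July 1867 has 31 days: 63 − 31 = 32 left.
June 1867 has 30 days: 32 − 30 = 2 left.
May 1867 has 31 days; 31 − 2 = 29 → May 29, 1867.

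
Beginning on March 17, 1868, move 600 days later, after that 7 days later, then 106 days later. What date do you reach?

February 28, 1870

Counting forward 600 days from March 17, 1868:
March has 31 days, so 31 − 17 = 14 days remain after March 17, 1868; 600 − 14 = 586 left.
April 1868 has 30 days: 586 − 30 = 556 left.
May 1868 has 31 days: 556 − 31 = 525 left.
June 1868 has 30 days: 525 − 30 = 495 left.
July 1868 has 31 days: 495 − 31 = 464 left.
August 1868 has 31 days: 464 − 31 = 433 left.
September 1868 has 30 days: 433 − 30 = 403 left.
October 1868 has 31 days: 403 − 31 = 372 left.
November 1868 has 30 days: 372 − 30 = 342 left.
December 1868 has 31 days: 342 − 31 = 311 left.
January 1869 has 31 days: 311 − 31 = 280 left.
February 1869 has 28 days (1869 is not a leap year): 280 − 28 = 252 left.
March 1869 has 31 days: 252 − 31 = 221 left.
April 1869 has 30 days: 221 − 30 = 191 left.
May 1869 has 31 days: 191 − 31 = 160 left.
June 1869 has 30 days: 160 − 30 = 130 left.
July 1869 has 31 days: 130 − 31 = 99 left.
August 1869 has 31 days: 99 − 31 = 68 left.
September 1869 has 30 days: 68 − 30 = 38 left.
October 1869 has 31 days: 38 − 31 = 7 left.
7 days into November 1869 → November 7, 1869.
Advancing 7 days from November 7, 1869:
November has 30 days; 7 + 7 = 14, still in November.
Advancing 106 days from November 14, 1869:
November has 30 days, so 30 − 14 = 16 days remain after November 14, 1869; 106 − 16 = 90 left.
December 1869 has 31 days: 90 − 31 = 59 left.
January 1870 has 31 days: 59 − 31 = 28 left.
28 days into February 1870 → February 28, 1870.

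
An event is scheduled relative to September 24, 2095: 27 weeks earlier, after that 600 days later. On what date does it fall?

Subtracting 27 weeks (= 189 days) from September 24, 2095:
Going back 24 days from September 24, 2095 reaches the end of the previous month; 189 − 24 = 165 left.
August 2095 has 31 days: 165 − 31 = 134 left.
July 2095 has 31 days: 134 − 31 = 103 left.
June 2095 has 30 days: 103 − 30 = 73 left.
May 2095 has 31 days: 73 − 31 = 42 left.
April 2095 has 30 days: 42 − 30 = 12 left.
March 2095 has 31 days; 31 − 12 = 19 → March 19, 2095.
Advancing 600 days from March 19, 2095:
March has 31 days, so 31 − 19 = 12 days remain after March 19, 2095; 600 − 12 = 588 left.
April 2095 has 30 days: 588 − 30 = 558 left.
May 2095 has 31 days: 558 − 31 = 527 left.
June 2095 has 30 days: 527 − 30 = 497 left.
July 2095 has 31 days: 497 − 31 = 466 left.
August 2095 has 31 days: 466 − 31 = 435 left.
September 2095 has 30 days: 435 − 30 = 405 left.
October 2095 has 31 days: 405 − 31 = 374 left.
November 2095 has 30 days: 374 − 30 = 344 left.
December 2095 has 31 days: 344 − 31 = 313 left.
January 2096 has 31 days: 313 − 31 = 282 left.
February 2096 has 29 days (2096 is a leap year): 282 − 29 = 253 left.
March 2096 has 31 days: 253 − 31 = 222 left.
April 2096 has 30 days: 222 − 30 = 192 left.
May 2096 has 31 days: 192 − 31 = 161 left.
June 2096 has 30 days: 161 − 30 = 131 left.
July 2096 has 31 days: 131 − 31 = 100 left.
August 2096 has 31 days: 100 − 31 = 69 left.
September 2096 has 30 days: 69 − 30 = 39 left.
October 2096 has 31 days: 39 − 31 = 8 left.
8 days into November 2096 → November 8, 2096.

November 8, 2096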